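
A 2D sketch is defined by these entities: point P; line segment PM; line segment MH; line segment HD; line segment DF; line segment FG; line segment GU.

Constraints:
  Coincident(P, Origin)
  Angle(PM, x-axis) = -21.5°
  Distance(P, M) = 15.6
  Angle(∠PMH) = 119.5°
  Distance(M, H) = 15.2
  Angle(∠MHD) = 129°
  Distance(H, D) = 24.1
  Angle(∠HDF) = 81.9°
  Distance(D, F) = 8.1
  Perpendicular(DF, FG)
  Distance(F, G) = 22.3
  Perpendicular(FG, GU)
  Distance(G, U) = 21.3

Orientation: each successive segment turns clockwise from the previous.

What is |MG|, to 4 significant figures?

12.54

P is at the origin; PM runs at -21.5° with length 15.6, so M = (14.51, -5.717). ∠PMH = 119.5° gives MH at -82.00° from the x-axis; with |MH| = 15.2, H = (16.63, -20.77). ∠MHD = 129.0° gives HD at -133.0° from the x-axis; with |HD| = 24.1, D = (0.1938, -38.40). ∠HDF = 81.9° gives DF at 128.9° from the x-axis; with |DF| = 8.1, F = (-4.893, -32.09). The perpendicularity gives FG at right angles to DF, so FG runs at 38.90°; with |FG| = 22.3, G = (12.46, -18.09). Then |MG| = |G − M| = 12.54.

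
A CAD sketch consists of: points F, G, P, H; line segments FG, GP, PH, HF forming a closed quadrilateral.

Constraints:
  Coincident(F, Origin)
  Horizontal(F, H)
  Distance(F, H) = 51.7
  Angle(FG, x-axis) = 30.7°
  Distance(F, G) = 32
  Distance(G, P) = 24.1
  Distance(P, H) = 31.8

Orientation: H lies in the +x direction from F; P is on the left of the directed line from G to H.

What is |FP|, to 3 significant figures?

56.0

Checks: |GP| = 24.10 ✓; |PH| = 31.80 ✓.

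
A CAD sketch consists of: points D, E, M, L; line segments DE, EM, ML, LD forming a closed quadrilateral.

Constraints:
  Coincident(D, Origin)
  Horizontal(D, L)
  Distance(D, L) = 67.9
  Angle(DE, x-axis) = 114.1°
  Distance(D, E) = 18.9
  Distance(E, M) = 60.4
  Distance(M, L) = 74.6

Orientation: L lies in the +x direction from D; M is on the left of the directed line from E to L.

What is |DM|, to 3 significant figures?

71.0

D is at the origin; D and L share the same y with |DL| = 67.9 and L in +x, so L = (67.9, 0). DE runs at 114.1° with |DE| = 18.9, so E = (-7.72, 17.3). M is determined by |EM| = 60.4 and |ML| = 74.6 together: it lies at the intersection of circle(E, 60.4) and circle(L, 74.6). With |EL| = 77.6, the foot of the radical line on EL is 26.4 from E and the perpendicular offset is √(60.4² − 26.4²) = 54.3. Taking the left-of-EL solution: M = (30.1, 64.3).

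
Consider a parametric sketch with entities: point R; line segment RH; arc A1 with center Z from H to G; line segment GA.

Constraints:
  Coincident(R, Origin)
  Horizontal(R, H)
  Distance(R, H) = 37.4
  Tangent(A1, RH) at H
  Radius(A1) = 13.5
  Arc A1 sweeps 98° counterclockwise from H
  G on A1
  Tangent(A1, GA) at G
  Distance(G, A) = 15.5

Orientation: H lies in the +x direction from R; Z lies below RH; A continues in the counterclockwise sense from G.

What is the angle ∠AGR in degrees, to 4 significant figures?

130.6°

R is at the origin; RH is horizontal with |RH| = 37.4 and H on the +x side, so H = (37.40, 0.000). Tangency of A1 to RH means the radius ZH is perpendicular to RH, so Z = H + (0, -13.5) = (37.40, -13.50). On A1, H sits at bearing 90° from Z; a 98° counterclockwise sweep puts G at bearing 188°, so G = Z + 13.5·(cos 188°, sin 188°) = (24.03, -15.38). Since A1 is tangent to GA there, ZG ⟂ GA, so GA runs along (−sin 188°, cos 188°); with |GA| = 15.5, A = (26.19, -30.73). Then cos ∠AGR = GA·GR / (|GA||GR|), giving 130.6°.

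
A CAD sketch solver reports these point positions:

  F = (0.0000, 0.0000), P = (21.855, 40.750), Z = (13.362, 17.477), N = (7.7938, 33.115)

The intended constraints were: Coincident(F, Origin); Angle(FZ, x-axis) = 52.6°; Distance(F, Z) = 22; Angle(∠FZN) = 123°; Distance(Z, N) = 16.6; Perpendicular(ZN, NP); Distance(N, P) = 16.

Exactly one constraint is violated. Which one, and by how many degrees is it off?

Perpendicular(ZN, NP) — off by 8.90°.

F = (0.00, 0.00) ✓; FZ at 52.60° ✓; |FZ| = 22.00 ✓; ∠FZN = 123.0° ✓; |ZN| = 16.60 ✓; ∠(ZN, NP) = 81.10° ✗; |NP| = 16.00 ✓.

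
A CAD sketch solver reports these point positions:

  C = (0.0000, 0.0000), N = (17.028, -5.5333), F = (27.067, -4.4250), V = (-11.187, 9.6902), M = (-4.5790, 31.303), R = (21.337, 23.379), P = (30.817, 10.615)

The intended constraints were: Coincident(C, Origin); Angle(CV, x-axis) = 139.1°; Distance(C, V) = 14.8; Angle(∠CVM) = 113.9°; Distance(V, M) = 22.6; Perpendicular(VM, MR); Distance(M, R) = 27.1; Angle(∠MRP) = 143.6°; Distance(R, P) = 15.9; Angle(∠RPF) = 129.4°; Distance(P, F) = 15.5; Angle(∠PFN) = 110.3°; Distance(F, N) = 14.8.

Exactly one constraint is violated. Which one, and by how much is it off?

Distance(F, N) = 14.8 — off by 4.70.

C = (0.00, 0.00) ✓; CV at 139.1° ✓; |CV| = 14.80 ✓; ∠CVM = 113.9° ✓; |VM| = 22.60 ✓; ∠(VM, MR) = 90.00° ✓; |MR| = 27.10 ✓; ∠MRP = 143.6° ✓; |RP| = 15.90 ✓; ∠RPF = 129.4° ✓; |PF| = 15.50 ✓; ∠PFN = 110.3° ✓; |FN| = 10.10 ✗.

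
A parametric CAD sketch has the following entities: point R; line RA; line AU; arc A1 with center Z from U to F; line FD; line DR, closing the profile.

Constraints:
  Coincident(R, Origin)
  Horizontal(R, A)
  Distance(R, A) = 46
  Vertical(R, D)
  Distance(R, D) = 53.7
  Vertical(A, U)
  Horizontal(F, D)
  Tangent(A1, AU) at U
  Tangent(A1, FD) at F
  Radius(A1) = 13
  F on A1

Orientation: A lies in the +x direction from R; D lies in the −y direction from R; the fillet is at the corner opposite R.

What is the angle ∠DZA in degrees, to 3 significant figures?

129°

RD is vertical with |RD| = 53.7 and D on the −y side, so D = (0.00, -53.7). The virtual corner opposite R is at (46.0, -53.7). A1 meets AU tangentially, so ZU is at right angles to AU and tangency of A1 to FD means the radius ZF is perpendicular to FD, with radius 13.0, so the center Z sits 13.0 in from both sides at Z = (33.0, -40.7). Then cos ∠DZA = ZD·ZA / (|ZD||ZA|), giving 129°.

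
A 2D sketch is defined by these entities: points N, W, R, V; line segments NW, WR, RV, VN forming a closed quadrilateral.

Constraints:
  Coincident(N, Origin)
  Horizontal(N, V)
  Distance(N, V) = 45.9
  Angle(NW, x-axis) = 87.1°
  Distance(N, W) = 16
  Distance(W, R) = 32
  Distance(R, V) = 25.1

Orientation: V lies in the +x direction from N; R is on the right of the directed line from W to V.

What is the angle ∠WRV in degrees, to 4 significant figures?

113.3°

N is at the origin; N and V share the same y with |NV| = 45.9 and V in +x, so V = (45.9, 0). NW runs at 87.1° with |NW| = 16.0, so W = (0.8095, 15.98). R is determined by |WR| = 32.0 and |RV| = 25.1 together: it lies at the intersection of circle(W, 32.0) and circle(V, 25.1). With |WV| = 47.84, the foot of the radical line on WV is 28.04 from W and the perpendicular offset is √(32.0² − 28.04²) = 15.42. Taking the right-of-WV solution: R = (22.08, -7.925).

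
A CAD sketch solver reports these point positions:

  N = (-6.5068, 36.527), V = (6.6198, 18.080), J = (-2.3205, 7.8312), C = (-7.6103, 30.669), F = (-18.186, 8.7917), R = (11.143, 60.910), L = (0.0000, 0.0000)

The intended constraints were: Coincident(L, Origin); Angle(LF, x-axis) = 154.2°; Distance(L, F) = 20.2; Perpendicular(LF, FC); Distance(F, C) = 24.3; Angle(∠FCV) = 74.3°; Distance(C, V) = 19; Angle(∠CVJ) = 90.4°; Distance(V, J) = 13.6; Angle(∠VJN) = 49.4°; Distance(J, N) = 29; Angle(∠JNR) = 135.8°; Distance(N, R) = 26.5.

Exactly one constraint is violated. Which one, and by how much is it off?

Distance(N, R) = 26.5 — off by 3.60.

L = (0.00, 0.00) ✓; LF at 154.2° ✓; |LF| = 20.20 ✓; ∠(LF, FC) = 90.00° ✓; |FC| = 24.30 ✓; ∠FCV = 74.30° ✓; |CV| = 19.00 ✓; ∠CVJ = 90.40° ✓; |VJ| = 13.60 ✓; ∠VJN = 49.40° ✓; |JN| = 29.00 ✓; ∠JNR = 135.8° ✓; |NR| = 30.10 ✗.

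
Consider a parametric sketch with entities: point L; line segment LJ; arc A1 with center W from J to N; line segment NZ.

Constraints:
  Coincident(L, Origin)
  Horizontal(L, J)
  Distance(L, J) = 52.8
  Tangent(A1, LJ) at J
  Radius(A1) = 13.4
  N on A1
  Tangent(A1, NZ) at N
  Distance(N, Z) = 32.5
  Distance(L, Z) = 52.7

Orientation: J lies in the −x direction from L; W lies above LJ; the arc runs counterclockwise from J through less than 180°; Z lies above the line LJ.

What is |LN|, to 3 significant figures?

41.1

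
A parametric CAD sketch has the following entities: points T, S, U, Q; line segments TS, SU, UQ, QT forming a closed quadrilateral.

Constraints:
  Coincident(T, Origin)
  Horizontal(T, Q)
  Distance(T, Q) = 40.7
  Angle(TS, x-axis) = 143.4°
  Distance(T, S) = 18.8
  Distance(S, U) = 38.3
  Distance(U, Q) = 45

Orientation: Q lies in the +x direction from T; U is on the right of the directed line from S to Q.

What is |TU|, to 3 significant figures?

23.1

T is at the origin; T and Q share the same y with |TQ| = 40.7 and Q in +x, so Q = (40.7, 0). TS runs at 143.4° with |TS| = 18.8, so S = (-15.1, 11.2). U is determined by |SU| = 38.3 and |UQ| = 45.0 together: it lies at the intersection of circle(S, 38.3) and circle(Q, 45.0). With |SQ| = 56.9, the foot of the radical line on SQ is 23.6 from S and the perpendicular offset is √(38.3² − 23.6²) = 30.2. Taking the right-of-SQ solution: U = (2.05, -23.0).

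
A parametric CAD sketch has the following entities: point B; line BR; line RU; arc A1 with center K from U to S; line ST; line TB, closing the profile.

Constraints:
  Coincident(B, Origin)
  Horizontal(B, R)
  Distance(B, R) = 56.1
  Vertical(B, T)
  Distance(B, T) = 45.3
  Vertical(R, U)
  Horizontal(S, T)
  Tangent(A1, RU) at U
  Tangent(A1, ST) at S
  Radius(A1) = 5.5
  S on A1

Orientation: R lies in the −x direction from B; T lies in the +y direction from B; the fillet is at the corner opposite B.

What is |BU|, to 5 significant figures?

68.784

B is at the origin; BR is horizontal with |BR| = 56.1 and R on the −x side, so R = (-56.100, 0.0000). B and T share the same x with |BT| = 45.3 and T on the +y side, so T = (0.0000, 45.300). The virtual corner opposite B is at (-56.100, 45.300). Tangency of A1 to RU means the radius KU is perpendicular to RU and A1 meets ST tangentially, so KS is at right angles to ST, with radius 5.5, so the center K sits 5.5 in from both sides at K = (-50.600, 39.800). That places the tangent points at U = (-56.100, 39.800) on RU and S = (-50.600, 45.300) on ST. Then |BU| = |U − B| = 68.784.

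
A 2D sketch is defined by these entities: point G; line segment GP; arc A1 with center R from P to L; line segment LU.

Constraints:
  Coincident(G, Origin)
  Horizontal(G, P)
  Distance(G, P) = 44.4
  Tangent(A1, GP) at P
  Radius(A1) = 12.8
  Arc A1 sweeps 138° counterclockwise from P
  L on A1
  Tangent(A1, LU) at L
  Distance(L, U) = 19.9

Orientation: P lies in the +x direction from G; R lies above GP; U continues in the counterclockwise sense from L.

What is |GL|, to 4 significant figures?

57.47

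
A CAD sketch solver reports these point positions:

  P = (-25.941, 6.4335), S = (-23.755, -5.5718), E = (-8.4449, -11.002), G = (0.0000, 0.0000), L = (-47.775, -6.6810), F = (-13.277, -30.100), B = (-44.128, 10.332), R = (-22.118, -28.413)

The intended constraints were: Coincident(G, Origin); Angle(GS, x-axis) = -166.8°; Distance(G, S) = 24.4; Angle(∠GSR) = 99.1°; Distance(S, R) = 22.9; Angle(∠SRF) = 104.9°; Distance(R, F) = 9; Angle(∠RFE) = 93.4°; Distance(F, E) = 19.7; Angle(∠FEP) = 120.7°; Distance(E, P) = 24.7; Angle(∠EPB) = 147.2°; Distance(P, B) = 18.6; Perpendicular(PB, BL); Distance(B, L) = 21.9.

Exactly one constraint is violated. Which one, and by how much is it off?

Distance(B, L) = 21.9 — off by 4.50.

G = (0.00, 0.00) ✓; GS at -166.8° ✓; |GS| = 24.40 ✓; ∠GSR = 99.10° ✓; |SR| = 22.90 ✓; ∠SRF = 104.9° ✓; |RF| = 9.001 ✓; ∠RFE = 93.40° ✓; |FE| = 19.70 ✓; ∠FEP = 120.7° ✓; |EP| = 24.70 ✓; ∠EPB = 147.2° ✓; |PB| = 18.60 ✓; ∠(PB, BL) = 90.00° ✓; |BL| = 17.40 ✗.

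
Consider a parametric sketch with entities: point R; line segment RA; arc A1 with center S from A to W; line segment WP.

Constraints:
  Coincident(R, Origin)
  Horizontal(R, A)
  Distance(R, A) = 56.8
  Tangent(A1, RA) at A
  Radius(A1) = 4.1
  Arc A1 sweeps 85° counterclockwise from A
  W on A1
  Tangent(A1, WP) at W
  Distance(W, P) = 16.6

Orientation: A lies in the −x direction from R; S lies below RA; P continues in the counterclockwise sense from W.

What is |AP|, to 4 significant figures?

21.02

R is at the origin; RA is horizontal with |RA| = 56.8 and A on the −x side, so A = (-56.80, 0.000). The tangent condition forces SA to be normal to RA, so S = A + (0, -4.1) = (-56.80, -4.100). On A1, A sits at bearing 90° from S; an 85° counterclockwise sweep puts W at bearing 175°, so W = S + 4.1·(cos 175°, sin 175°) = (-60.88, -3.743). The tangent condition forces SW to be normal to WP, so WP runs along (−sin 175°, cos 175°); with |WP| = 16.6, P = (-62.33, -20.28). Then |AP| = |P − A| = 21.02.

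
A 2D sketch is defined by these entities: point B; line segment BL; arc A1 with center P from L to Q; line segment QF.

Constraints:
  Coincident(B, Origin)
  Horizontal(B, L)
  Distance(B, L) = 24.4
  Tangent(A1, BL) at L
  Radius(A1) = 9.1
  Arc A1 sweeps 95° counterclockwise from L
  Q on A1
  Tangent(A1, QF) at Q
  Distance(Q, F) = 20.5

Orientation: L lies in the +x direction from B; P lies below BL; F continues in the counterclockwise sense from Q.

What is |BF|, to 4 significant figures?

34.82

B is at the origin; BL is horizontal with |BL| = 24.4 and L on the +x side, so L = (24.40, 0.000). A1 meets BL tangentially, so PL is at right angles to BL, so P = L + (0, -9.1) = (24.40, -9.100). On A1, L sits at bearing 90° from P; a 95° counterclockwise sweep puts Q at bearing 185°, so Q = P + 9.1·(cos 185°, sin 185°) = (15.33, -9.893). A1 meets QF tangentially, so PQ is at right angles to QF, so QF runs along (−sin 185°, cos 185°); with |QF| = 20.5, F = (17.12, -30.32). Then |BF| = |F − B| = 34.82.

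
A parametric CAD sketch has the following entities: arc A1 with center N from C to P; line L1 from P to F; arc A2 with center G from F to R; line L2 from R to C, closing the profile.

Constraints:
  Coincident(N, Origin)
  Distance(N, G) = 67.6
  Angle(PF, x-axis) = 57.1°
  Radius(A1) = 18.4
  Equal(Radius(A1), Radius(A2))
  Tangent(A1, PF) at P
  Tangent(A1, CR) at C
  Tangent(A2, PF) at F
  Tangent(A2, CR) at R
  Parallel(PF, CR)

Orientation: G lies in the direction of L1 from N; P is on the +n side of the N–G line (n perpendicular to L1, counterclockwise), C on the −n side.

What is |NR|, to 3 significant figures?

70.1

The slot axis is L1's direction at 57.1°, so u = (cos 57.1°, sin 57.1°) = (0.543, 0.840) and n = (−sin 57.1°, cos 57.1°) = (-0.840, 0.543). N is at the origin and G lies 67.6 along u from N, so G = 67.6·u = (36.7, 56.8). Tangency of A1 to both parallel lines with radius 18.4 puts P and C at N ± 18.4·n: P = (-15.4, 9.99), C = (15.4, -9.99). Equal radii place F and R the same way about G: F = G + 18.4·n = (21.3, 66.8), R = G − 18.4·n = (52.2, 46.8). Then |NR| = |R − N| = 70.1.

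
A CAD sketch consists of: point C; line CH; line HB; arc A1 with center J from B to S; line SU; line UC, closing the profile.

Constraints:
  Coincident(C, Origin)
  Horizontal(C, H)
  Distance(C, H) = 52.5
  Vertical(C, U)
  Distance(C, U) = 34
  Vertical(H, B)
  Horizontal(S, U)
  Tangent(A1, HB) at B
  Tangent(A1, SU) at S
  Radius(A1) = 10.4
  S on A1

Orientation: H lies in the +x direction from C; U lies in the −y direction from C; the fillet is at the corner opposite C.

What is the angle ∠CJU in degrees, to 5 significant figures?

43.150°

C is at the origin; C and H share the same y with |CH| = 52.5 and H on the +x side, so H = (52.500, 0.0000). CU is vertical with |CU| = 34.0 and U on the −y side, so U = (0.0000, -34.000). The virtual corner opposite C is at (52.500, -34.000). A1 meets HB tangentially, so JB is at right angles to HB and since A1 is tangent to SU there, JS ⟂ SU, with radius 10.4, so the center J sits 10.4 in from both sides at J = (42.100, -23.600). Then cos ∠CJU = JC·JU / (|JC||JU|), giving 43.150°.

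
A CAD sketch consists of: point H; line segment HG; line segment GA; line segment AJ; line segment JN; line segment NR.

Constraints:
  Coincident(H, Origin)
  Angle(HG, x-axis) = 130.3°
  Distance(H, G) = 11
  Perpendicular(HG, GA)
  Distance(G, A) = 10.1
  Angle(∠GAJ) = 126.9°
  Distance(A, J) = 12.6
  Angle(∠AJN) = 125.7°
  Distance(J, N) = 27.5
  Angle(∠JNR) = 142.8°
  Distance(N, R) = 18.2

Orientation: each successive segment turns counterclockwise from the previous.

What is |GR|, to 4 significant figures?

47.17

H is at the origin; HG runs at 130.3° with length 11.0, so G = (-7.115, 8.389). HG ⟂ GA, so GA runs at -139.7°; with |GA| = 10.1, A = (-14.82, 1.857). ∠GAJ = 126.9° gives AJ at -86.60° from the x-axis; with |AJ| = 12.6, J = (-14.07, -10.72). ∠AJN = 125.7° gives JN at -32.30° from the x-axis; with |JN| = 27.5, N = (9.174, -25.42). ∠JNR = 142.8° gives NR at 4.900° from the x-axis; with |NR| = 18.2, R = (27.31, -23.86). Then |GR| = |R − G| = 47.17.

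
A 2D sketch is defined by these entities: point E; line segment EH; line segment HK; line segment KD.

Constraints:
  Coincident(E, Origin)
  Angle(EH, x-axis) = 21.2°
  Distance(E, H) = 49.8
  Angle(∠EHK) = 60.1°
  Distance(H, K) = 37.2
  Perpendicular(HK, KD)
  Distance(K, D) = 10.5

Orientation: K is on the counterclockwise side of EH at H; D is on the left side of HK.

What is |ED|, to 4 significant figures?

34.94

∠EHK = 60.1°, so HK runs at 21.2° + (180° − 60.1°) = 141.1° from the x-axis; with |HK| = 37.2, K = H + 37.2·(cos 141.1°, sin 141.1°) = (17.48, 41.37). HK is perpendicular to KD; with |KD| = 10.5 on the left of HK, D = K + 10.5·(-0.6280, -0.7782) = (10.89, 33.20). Then |ED| = |D − E| = 34.94.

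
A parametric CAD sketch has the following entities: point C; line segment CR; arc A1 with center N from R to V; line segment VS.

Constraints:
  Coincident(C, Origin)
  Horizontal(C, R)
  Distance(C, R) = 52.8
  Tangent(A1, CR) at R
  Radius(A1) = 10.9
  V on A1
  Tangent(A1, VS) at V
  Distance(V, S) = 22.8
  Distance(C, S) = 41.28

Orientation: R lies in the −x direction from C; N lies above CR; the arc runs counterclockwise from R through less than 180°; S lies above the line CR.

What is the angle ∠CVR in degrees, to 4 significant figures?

141.8°

Checks: |NV| = 10.90 ✓; ∠(NV, VS) = 90.00° ✓; |VS| = 22.80 ✓; |CS| = 41.28 ✓.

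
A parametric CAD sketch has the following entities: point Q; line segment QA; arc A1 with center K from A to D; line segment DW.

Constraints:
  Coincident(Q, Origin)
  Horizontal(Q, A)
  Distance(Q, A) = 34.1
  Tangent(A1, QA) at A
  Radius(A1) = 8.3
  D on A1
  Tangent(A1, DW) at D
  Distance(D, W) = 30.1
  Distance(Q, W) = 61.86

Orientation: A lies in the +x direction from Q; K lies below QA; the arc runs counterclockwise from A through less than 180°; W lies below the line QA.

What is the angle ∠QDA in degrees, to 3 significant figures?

83.3°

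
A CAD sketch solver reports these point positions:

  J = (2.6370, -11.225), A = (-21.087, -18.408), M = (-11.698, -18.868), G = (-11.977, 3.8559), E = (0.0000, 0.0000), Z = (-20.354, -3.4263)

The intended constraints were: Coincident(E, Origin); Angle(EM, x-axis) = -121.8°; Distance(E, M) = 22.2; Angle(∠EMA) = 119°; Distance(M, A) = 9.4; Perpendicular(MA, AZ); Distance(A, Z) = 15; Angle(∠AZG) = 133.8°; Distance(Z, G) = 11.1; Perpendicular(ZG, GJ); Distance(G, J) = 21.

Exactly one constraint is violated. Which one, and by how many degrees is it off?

Perpendicular(ZG, GJ) — off by 3.10°.

E = (0.00, 0.00) ✓; EM at -121.8° ✓; |EM| = 22.20 ✓; ∠EMA = 119.0° ✓; |MA| = 9.400 ✓; ∠(MA, AZ) = 90.00° ✓; |AZ| = 15.00 ✓; ∠AZG = 133.8° ✓; |ZG| = 11.10 ✓; ∠(ZG, GJ) = 86.90° ✗; |GJ| = 21.00 ✓.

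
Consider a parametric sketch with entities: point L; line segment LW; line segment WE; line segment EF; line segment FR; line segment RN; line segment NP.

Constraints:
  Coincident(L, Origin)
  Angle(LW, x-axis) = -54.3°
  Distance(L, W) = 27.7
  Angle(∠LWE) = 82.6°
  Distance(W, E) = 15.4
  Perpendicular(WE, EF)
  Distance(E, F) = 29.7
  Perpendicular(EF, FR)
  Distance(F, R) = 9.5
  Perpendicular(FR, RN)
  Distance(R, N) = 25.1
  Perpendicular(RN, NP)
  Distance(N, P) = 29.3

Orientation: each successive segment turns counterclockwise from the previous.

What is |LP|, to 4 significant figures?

39.03

L is at the origin; LW runs at -54.3° with length 27.7, so W = (16.16, -22.49). ∠LWE = 82.6° gives WE at 43.10° from the x-axis; with |WE| = 15.4, E = (27.41, -11.97). WE is perpendicular to EF, so EF runs at 133.1°; with |EF| = 29.7, F = (7.115, 9.714). EF is perpendicular to FR, so FR runs at -136.9°; with |FR| = 9.5, R = (0.1788, 3.222). FR ⟂ RN, so RN runs at -46.90°; with |RN| = 25.1, N = (17.33, -15.10). The perpendicularity gives NP at right angles to RN, so NP runs at 43.10°; with |NP| = 29.3, P = (38.72, 4.915). Then |LP| = |P − L| = 39.03.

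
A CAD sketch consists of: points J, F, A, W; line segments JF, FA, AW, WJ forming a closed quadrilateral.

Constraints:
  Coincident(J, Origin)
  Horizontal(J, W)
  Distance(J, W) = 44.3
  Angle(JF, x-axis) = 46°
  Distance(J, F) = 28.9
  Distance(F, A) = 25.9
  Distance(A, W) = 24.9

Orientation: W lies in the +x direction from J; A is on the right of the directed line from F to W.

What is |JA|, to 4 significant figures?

20.57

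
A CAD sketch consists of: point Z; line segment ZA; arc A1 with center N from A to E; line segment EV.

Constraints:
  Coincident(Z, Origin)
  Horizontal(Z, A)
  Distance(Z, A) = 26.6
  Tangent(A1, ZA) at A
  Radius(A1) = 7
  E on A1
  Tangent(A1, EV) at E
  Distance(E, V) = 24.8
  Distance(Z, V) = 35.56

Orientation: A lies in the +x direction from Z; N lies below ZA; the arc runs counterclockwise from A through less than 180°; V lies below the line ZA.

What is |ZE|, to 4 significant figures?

20.63

Checks: |NE| = 7.000 ✓; ∠(NE, EV) = 90.00° ✓; |EV| = 24.80 ✓; |ZV| = 35.56 ✓.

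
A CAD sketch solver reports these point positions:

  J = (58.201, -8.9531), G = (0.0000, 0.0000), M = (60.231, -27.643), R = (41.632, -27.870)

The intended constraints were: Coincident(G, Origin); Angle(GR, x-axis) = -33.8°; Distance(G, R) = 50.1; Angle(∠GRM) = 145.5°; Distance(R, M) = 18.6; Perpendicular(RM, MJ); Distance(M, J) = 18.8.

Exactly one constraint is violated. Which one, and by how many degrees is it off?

Perpendicular(RM, MJ) — off by 5.50°.

G = (0.00, 0.00) ✓; GR at -33.80° ✓; |GR| = 50.10 ✓; ∠GRM = 145.5° ✓; |RM| = 18.60 ✓; ∠(RM, MJ) = 95.50° ✗; |MJ| = 18.80 ✓.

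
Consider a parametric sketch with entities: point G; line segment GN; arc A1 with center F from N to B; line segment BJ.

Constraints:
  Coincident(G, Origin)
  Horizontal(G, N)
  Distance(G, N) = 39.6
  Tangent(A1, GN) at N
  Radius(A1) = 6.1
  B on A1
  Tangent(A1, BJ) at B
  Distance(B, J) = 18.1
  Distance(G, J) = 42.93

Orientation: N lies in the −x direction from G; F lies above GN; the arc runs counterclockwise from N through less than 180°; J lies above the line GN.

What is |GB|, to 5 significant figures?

34.176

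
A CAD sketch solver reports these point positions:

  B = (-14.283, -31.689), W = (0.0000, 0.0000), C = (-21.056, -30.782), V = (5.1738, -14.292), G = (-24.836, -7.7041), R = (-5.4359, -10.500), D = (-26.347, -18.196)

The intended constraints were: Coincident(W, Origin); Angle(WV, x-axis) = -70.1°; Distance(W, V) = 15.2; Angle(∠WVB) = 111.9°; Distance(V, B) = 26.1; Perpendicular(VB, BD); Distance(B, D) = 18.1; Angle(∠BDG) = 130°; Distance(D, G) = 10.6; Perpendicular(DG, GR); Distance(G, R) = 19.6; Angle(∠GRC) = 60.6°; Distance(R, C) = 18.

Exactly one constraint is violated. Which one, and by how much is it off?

Distance(R, C) = 18 — off by 7.60.

W = (0.00, 0.00) ✓; WV at -70.10° ✓; |WV| = 15.20 ✓; ∠WVB = 111.9° ✓; |VB| = 26.10 ✓; ∠(VB, BD) = 90.00° ✓; |BD| = 18.10 ✓; ∠BDG = 130.0° ✓; |DG| = 10.60 ✓; ∠(DG, GR) = 90.01° ✓; |GR| = 19.60 ✓; ∠GRC = 60.60° ✓; |RC| = 25.60 ✗.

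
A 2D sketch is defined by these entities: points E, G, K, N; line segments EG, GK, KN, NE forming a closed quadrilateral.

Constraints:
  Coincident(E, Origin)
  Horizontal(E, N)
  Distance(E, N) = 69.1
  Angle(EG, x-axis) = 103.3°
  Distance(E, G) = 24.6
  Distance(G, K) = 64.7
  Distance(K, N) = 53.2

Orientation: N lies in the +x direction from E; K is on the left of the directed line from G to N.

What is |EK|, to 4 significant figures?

73.55

Checks: |GK| = 64.70 ✓; |KN| = 53.20 ✓.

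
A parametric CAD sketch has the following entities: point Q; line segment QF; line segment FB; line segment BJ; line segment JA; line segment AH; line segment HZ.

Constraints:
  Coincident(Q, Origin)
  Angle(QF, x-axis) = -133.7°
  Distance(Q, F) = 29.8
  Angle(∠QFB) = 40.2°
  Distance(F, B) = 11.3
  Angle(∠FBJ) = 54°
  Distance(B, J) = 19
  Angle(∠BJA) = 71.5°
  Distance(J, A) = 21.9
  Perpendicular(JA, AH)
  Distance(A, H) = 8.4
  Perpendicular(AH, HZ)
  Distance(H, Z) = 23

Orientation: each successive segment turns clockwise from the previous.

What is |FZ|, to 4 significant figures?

13.70

JA is perpendicular to AH, so AH runs at 122.0°; with |AH| = 8.4, H = (-28.26, -26.83). The perpendicularity gives HZ at right angles to AH, so HZ runs at 32.00°; with |HZ| = 23.0, Z = (-8.756, -14.64). Then |FZ| = |Z − F| = 13.70.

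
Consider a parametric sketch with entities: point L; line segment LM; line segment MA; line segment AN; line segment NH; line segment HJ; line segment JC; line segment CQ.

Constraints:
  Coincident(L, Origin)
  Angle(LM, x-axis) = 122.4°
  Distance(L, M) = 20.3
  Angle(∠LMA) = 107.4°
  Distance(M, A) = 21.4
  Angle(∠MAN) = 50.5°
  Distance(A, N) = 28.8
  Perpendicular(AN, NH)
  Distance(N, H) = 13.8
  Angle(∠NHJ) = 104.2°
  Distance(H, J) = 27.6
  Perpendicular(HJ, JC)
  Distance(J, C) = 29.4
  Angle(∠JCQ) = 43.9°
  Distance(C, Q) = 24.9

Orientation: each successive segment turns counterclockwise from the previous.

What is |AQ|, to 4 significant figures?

16.80

L is at the origin; LM runs at 122.4° with length 20.3, so M = (-10.88, 17.14). ∠LMA = 107.4° gives MA at -165.0° from the x-axis; with |MA| = 21.4, A = (-31.55, 11.60). ∠MAN = 50.5° gives AN at -35.50° from the x-axis; with |AN| = 28.8, N = (-8.102, -5.123). AN ⟂ NH, so NH runs at 54.50°; with |NH| = 13.8, H = (-0.08787, 6.112). ∠NHJ = 104.2° gives HJ at 130.3° from the x-axis; with |HJ| = 27.6, J = (-17.94, 27.16). The perpendicularity gives JC at right angles to HJ, so JC runs at -139.7°; with |JC| = 29.4, C = (-40.36, 8.146). ∠JCQ = 43.9° gives CQ at -3.600° from the x-axis; with |CQ| = 24.9, Q = (-15.51, 6.582). Then |AQ| = |Q − A| = 16.80.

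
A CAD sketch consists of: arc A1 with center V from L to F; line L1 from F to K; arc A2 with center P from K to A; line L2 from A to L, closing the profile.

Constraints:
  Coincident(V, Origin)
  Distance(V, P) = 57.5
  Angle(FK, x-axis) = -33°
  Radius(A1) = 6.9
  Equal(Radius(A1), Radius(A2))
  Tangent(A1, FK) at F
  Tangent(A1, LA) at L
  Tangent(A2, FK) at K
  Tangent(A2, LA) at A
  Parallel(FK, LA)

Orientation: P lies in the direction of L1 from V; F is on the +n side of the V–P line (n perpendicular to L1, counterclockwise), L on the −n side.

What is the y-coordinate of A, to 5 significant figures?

-37.104

The slot axis is L1's direction at -33.0°, so u = (cos -33.0°, sin -33.0°) = (0.83867, -0.54464) and n = (−sin -33.0°, cos -33.0°) = (0.54464, 0.83867). V is at the origin and P lies 57.5 along u from V, so P = 57.5·u = (48.224, -31.317). Tangency of A1 to both parallel lines with radius 6.9 puts F and L at V ± 6.9·n: F = (3.7580, 5.7868), L = (-3.7580, -5.7868). Equal radii place K and A the same way about P: K = P + 6.9·n = (51.982, -25.530), A = P − 6.9·n = (44.466, -37.104). So A.y = -37.104.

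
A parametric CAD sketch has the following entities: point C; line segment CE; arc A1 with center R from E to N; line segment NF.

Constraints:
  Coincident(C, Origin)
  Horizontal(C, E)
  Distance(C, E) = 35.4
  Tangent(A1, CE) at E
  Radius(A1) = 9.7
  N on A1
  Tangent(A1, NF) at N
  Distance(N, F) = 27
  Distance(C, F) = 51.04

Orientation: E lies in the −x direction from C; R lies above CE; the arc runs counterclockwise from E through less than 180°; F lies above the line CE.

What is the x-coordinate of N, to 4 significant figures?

-26.09

C is at the origin; CE is horizontal with |CE| = 35.4 and E on the −x side, so E = (-35.40, 0.000). A1 meets CE tangentially, so RE is at right angles to CE, so R = E + (0, 9.7) = (-35.40, 9.700). Since RN ⟂ NF (tangency), |RF| = √(9.7² + 27.0²) = 28.69 regardless of where N sits on A1. So F lies on both circle(C, 51.04) and circle(R, 28.69); the above-CE intersection is F = (-33.69, 38.34). N is the foot of the tangent from F: N = (-26.09, 12.43).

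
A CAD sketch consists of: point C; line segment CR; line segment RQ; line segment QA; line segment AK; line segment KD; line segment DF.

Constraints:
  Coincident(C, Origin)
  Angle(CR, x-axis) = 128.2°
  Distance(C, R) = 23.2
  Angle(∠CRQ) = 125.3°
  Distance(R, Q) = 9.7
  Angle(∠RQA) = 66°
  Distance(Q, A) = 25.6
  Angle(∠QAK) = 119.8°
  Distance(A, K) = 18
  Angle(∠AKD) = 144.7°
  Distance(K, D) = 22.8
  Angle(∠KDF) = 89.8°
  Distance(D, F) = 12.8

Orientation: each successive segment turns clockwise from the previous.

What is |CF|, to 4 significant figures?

24.67

∠AKD = 144.7° gives KD at -136.0° from the x-axis; with |KD| = 22.8, D = (-11.87, -22.62). ∠KDF = 89.8° gives DF at 133.8° from the x-axis; with |DF| = 12.8, F = (-20.73, -13.38). Then |CF| = |F − C| = 24.67.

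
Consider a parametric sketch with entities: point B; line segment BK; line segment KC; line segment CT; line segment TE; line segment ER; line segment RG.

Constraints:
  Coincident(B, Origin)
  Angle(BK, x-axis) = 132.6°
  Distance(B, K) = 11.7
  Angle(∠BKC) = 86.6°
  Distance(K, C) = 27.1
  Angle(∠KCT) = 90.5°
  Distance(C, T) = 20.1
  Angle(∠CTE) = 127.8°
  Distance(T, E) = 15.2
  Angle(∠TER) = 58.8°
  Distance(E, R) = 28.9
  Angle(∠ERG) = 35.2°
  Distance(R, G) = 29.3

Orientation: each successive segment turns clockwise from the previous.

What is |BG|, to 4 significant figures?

32.65

B is at the origin; BK runs at 132.6° with length 11.7, so K = (-7.919, 8.612). ∠BKC = 86.6° gives KC at 39.20° from the x-axis; with |KC| = 27.1, C = (13.08, 25.74). ∠KCT = 90.5° gives CT at -50.30° from the x-axis; with |CT| = 20.1, T = (25.92, 10.28). ∠CTE = 127.8° gives TE at -102.5° from the x-axis; with |TE| = 15.2, E = (22.63, -4.564). ∠TER = 58.8° gives ER at 136.3° from the x-axis; with |ER| = 28.9, R = (1.737, 15.40). ∠ERG = 35.2° gives RG at -8.500° from the x-axis; with |RG| = 29.3, G = (30.72, 11.07). Then |BG| = |G − B| = 32.65.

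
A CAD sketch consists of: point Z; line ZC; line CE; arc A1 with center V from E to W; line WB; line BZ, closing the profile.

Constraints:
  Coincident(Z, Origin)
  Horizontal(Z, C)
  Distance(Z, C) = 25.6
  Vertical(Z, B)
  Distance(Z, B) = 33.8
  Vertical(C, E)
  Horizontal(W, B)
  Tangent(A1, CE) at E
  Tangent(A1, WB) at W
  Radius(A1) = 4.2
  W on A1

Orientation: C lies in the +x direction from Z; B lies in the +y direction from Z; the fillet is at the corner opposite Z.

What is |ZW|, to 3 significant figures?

40.0

The virtual corner opposite Z is at (25.6, 33.8). A1 meets CE tangentially, so VE is at right angles to CE and since A1 is tangent to WB there, VW ⟂ WB, with radius 4.2, so the center V sits 4.2 in from both sides at V = (21.4, 29.6). That places the tangent points at E = (25.6, 29.6) on CE and W = (21.4, 33.8) on WB. Then |ZW| = |W − Z| = 40.0.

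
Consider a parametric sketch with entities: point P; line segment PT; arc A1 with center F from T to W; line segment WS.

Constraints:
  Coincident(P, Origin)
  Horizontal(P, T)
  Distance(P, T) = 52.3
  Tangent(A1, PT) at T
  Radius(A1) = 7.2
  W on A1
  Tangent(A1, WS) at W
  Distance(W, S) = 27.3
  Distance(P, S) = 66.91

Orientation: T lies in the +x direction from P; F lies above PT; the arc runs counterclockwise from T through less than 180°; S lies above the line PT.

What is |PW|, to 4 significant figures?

59.99

P is at the origin; PT is horizontal with |PT| = 52.3 and T on the +x side, so T = (52.30, 0.000). Tangency of A1 to PT means the radius FT is perpendicular to PT, so F = T + (0, 7.2) = (52.30, 7.200). Since FW ⟂ WS (tangency), |FS| = √(7.2² + 27.3²) = 28.23 regardless of where W sits on A1. So S lies on both circle(P, 66.91) and circle(F, 28.23); the above-PT intersection is S = (57.00, 35.04). W is the foot of the tangent from S: W = (59.47, 7.851).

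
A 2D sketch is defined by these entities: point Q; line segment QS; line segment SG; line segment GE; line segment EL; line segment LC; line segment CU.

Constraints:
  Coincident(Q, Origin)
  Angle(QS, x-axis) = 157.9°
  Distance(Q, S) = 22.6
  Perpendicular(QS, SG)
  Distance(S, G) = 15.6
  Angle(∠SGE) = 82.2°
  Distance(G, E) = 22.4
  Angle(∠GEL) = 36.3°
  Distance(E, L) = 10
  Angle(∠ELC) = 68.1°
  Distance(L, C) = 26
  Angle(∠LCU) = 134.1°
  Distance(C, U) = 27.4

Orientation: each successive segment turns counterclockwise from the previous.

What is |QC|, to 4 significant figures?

35.76

Q is at the origin; QS runs at 157.9° with length 22.6, so S = (-20.94, 8.503). QS ⟂ SG, so SG runs at -112.1°; with |SG| = 15.6, G = (-26.81, -5.951). ∠SGE = 82.2° gives GE at -14.30° from the x-axis; with |GE| = 22.4, E = (-5.103, -11.48). ∠GEL = 36.3° gives EL at 129.4° from the x-axis; with |EL| = 10.0, L = (-11.45, -3.757). ∠ELC = 68.1° gives LC at -118.7° from the x-axis; with |LC| = 26.0, C = (-23.94, -26.56). Then |QC| = |C − Q| = 35.76.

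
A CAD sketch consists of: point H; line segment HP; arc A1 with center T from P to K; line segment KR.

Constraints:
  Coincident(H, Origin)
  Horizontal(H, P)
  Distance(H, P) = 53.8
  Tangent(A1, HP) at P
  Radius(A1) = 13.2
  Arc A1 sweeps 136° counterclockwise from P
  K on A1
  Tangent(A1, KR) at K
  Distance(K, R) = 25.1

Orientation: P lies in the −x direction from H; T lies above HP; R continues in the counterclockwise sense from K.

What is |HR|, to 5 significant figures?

74.431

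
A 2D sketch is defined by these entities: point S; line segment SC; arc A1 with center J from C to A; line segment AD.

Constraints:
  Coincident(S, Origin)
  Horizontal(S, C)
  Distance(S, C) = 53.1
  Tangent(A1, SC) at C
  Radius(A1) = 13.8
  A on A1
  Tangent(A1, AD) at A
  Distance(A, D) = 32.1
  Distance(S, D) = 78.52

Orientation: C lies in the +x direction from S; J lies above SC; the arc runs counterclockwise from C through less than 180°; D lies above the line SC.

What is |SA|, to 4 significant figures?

68.58

S is at the origin; S and C share the same y with |SC| = 53.1 and C on the +x side, so C = (53.10, 0.000). Since A1 is tangent to SC there, JC ⟂ SC, so J = C + (0, 13.8) = (53.10, 13.80). Since JA ⟂ AD (tangency), |JD| = √(13.8² + 32.1²) = 34.94 regardless of where A sits on A1. So D lies on both circle(S, 78.52) and circle(J, 34.94); the above-SC intersection is D = (62.58, 47.43). A is the foot of the tangent from D: A = (66.78, 15.61).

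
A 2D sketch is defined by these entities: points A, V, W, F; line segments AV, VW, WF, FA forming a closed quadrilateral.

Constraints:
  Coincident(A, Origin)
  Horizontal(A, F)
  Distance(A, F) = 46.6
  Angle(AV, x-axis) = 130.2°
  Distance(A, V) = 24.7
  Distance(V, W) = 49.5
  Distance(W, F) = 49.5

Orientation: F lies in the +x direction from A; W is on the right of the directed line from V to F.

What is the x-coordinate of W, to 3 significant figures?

4.59

A is at the origin; A and F share the same y with |AF| = 46.6 and F in +x, so F = (46.6, 0). AV runs at 130.2° with |AV| = 24.7, so V = (-15.9, 18.9). W is determined by |VW| = 49.5 and |WF| = 49.5 together: it lies at the intersection of circle(V, 49.5) and circle(F, 49.5). With |VF| = 65.3, the foot of the radical line on VF is 32.7 from V and the perpendicular offset is √(49.5² − 32.7²) = 37.2. Taking the right-of-VF solution: W = (4.59, -26.2).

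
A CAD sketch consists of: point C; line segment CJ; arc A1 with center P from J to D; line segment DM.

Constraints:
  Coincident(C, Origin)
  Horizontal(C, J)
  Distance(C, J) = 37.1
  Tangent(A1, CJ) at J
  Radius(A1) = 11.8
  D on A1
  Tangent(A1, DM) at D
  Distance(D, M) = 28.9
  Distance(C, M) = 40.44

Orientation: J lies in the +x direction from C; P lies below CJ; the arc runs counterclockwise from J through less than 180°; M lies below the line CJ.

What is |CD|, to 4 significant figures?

27.14

Checks: |CJ| = 37.10 ✓; |PD| = 11.80 ✓; ∠(PD, DM) = 90.00° ✓; |DM| = 28.90 ✓; |CM| = 40.44 ✓.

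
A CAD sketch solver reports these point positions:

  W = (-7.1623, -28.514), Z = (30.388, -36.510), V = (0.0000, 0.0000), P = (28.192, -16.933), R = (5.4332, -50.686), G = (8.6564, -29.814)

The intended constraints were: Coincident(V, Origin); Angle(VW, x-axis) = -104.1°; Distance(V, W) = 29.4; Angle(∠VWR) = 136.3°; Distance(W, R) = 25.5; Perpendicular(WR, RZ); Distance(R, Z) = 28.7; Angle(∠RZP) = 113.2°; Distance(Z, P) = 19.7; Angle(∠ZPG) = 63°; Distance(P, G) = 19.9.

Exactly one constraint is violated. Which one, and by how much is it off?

Distance(P, G) = 19.9 — off by 3.50.

V = (0.00, 0.00) ✓; VW at -104.1° ✓; |VW| = 29.40 ✓; ∠VWR = 136.3° ✓; |WR| = 25.50 ✓; ∠(WR, RZ) = 90.00° ✓; |RZ| = 28.70 ✓; ∠RZP = 113.2° ✓; |ZP| = 19.70 ✓; ∠ZPG = 63.00° ✓; |PG| = 23.40 ✗.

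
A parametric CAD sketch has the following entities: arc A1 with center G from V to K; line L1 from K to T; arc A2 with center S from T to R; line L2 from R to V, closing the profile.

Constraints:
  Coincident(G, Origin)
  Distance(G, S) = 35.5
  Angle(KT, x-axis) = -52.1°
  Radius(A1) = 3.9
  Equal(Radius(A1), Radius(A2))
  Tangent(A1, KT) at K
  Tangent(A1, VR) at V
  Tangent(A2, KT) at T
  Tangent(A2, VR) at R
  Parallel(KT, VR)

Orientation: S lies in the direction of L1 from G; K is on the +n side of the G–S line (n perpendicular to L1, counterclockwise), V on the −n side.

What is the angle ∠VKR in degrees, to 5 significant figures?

77.608°

The slot axis is L1's direction at -52.1°, so u = (cos -52.1°, sin -52.1°) = (0.61429, -0.78908) and n = (−sin -52.1°, cos -52.1°) = (0.78908, 0.61429). G is at the origin and S lies 35.5 along u from G, so S = 35.5·u = (21.807, -28.012). Tangency of A1 to both parallel lines with radius 3.9 puts K and V at G ± 3.9·n: K = (3.0774, 2.3957), V = (-3.0774, -2.3957). Equal radii place T and R the same way about S: T = S + 3.9·n = (24.885, -25.617), R = S − 3.9·n = (18.730, -30.408). Then cos ∠VKR = KV·KR / (|KV||KR|), giving 77.608°.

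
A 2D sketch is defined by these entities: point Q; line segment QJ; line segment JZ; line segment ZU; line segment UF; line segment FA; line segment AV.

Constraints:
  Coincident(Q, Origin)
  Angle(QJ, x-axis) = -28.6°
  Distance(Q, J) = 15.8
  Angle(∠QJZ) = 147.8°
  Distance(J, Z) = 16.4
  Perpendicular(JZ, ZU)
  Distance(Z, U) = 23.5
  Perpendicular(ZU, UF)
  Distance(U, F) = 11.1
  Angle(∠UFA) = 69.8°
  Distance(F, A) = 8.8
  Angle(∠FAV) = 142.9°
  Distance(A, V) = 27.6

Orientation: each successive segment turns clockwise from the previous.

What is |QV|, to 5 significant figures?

45.656

Q is at the origin; QJ runs at -28.6° with length 15.8, so J = (13.872, -7.5633). ∠QJZ = 147.8° gives JZ at -60.800° from the x-axis; with |JZ| = 16.4, Z = (21.873, -21.879). The perpendicularity gives ZU at right angles to JZ, so ZU runs at -150.80°; with |ZU| = 23.5, U = (1.3594, -33.344). ZU ⟂ UF, so UF runs at 119.20°; with |UF| = 11.1, F = (-4.0559, -23.655). ∠UFA = 69.8° gives FA at 9.0000° from the x-axis; with |FA| = 8.8, A = (4.6358, -22.278). ∠FAV = 142.9° gives AV at -28.100° from the x-axis; with |AV| = 27.6, V = (28.982, -35.278). Then |QV| = |V − Q| = 45.656.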